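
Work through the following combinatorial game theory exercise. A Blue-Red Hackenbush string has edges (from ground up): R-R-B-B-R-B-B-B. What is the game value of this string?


Edges (from ground): R-R-B-B-R-B-B-B
By Berlekamp's sign-expansion rule, a Blue-Red Hackenbush stalk has the value of the surreal number whose sign sequence is the edge sequence with B -> + and R -> -.
Sign sequence: --++-+++
Trace the sign expansion in the surreal number tree, starting from 0:
Edge 1: R (sign -) -> bounds (-inf, 0), value = -1
Edge 2: R (sign -) -> bounds (-inf, -1), value = -2
Edge 3: B (sign +) -> bounds (-2, -1), value = -3/2
Edge 4: B (sign +) -> bounds (-3/2, -1), value = -5/4
Edge 5: R (sign -) -> bounds (-3/2, -5/4), value = -11/8
Edge 6: B (sign +) -> bounds (-11/8, -5/4), value = -21/16
Edge 7: B (sign +) -> bounds (-21/16, -5/4), value = -41/32
Edge 8: B (sign +) -> bounds (-41/32, -5/4), value = -81/64
Game value = -81/64

-81/64


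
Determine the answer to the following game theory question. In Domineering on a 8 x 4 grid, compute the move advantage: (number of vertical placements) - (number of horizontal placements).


Board is 8 x 4 (rows x cols).
Left (vertical) placements: (rows-1) * cols = 7 * 4 = 28
Right (horizontal) placements: rows * (cols-1) = 8 * 3 = 24
Advantage = Left - Right = 28 - 24 = 4

4


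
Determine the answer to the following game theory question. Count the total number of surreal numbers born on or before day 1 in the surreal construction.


Day 0: {|} = 0 is born. Count = 1.
Day n: the number of surreal numbers born by day n is 2^(n+1) - 1.
By day 0: 2^1 - 1 = 1
By day 1: 2^2 - 1 = 3
By day 1: 3 surreal numbers.

3


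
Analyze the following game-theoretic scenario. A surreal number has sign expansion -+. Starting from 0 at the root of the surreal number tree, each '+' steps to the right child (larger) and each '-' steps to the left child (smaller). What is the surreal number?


Sign expansion: -+
Rule: track bounds (lo, hi), initially (-inf, +inf). On '+', the current value becomes lo and we move to the simplest number in (value, hi): value + 1 if hi = +inf, otherwise the midpoint (value + hi)/2. On '-', the current value becomes hi and we move to value - 1 if lo = -inf, otherwise the midpoint (lo + value)/2.
Start at 0.
Step 1: sign = -, move left. Bounds: (-inf, 0). Value = -1
Step 2: sign = +, move right. Bounds: (-1, 0). Value = -1/2
The surreal number with sign expansion -+ is -1/2.

-1/2


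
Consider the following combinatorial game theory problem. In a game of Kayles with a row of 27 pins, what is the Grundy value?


Kayles: a move removes 1 or 2 adjacent pins from a contiguous row.
Removing pins from a row of k leaves two independent rows (a, b) with a + b = k - 1 (one pin) or a + b = k - 2 (two pins); an end removal gives a = 0.
By Sprague-Grundy, G(k) = mex{ G(a) XOR G(b) } over all these splits. G(0) = 0.
G(1): splits (0,0):0^0=0 -> mex({0}) = 1
G(2): splits (0,1):0^1=1 (0,0):0^0=0 -> mex({0, 1}) = 2
G(3): splits (0,2):0^2=2 (1,1):1^1=0 (0,1):0^1=1 -> mex({0, 1, 2}) = 3
G(4): splits (0,3):0^3=3 (1,2):1^2=3 (0,2):0^2=2 (1,1):1^1=0 -> mex({0, 2, 3}) = 1
G(5): splits (0,4):0^1=1 (1,3):1^3=2 (2,2):2^2=0 (0,3):0^3=3 (1,2):1^2=3 -> mex({0, 1, 2, 3}) = 4
G(6) = mex({0, 1, 2, 4}) = 3
G(7) = mex({0, 1, 3, 4, 5}) = 2
G(8) = mex({0, 2, 3, 5, 6}) = 1
G(9) = mex({0, 1, 2, 3, 6, 7}) = 4
G(10) = mex({0, 1, 3, 4, 5, 7}) = 2
G(11) = mex({0, 1, 2, 3, 4, 5}) = 6
G(12) = mex({0, 1, 2, 3, 5, 6, 7}) = 4
G(13) = mex({0, 2, 3, 4, 6, 7}) = 1
G(14) = mex({0, 1, 4, 5, 6, 7}) = 2
G(15) = mex({0, 1, 2, 3, 4, 5, 6}) = 7
G(16) = mex({0, 2, 3, 5, 6, 7}) = 1
G(17) = mex({0, 1, 2, 3, 5, 6, 7}) = 4
G(18) = mex({0, 1, 2, 4, 5, 6}) = 3
G(19) = mex({0, 1, 3, 4, 5, 7}) = 2
G(20) = mex({0, 2, 3, 4, 5, 6, 7}) = 1
G(21) = mex({0, 1, 2, 3, 5, 6, 7}) = 4
G(22) = mex({0, 1, 2, 3, 4, 5, 7}) = 6
G(23) = mex({0, 1, 2, 3, 4, 5, 6}) = 7
G(24) = mex({0, 1, 2, 3, 5, 6, 7}) = 4
G(25) = mex({0, 2, 3, 4, 6, 7}) = 1
G(26) = mex({0, 1, 3, 4, 5, 6, 7}) = 2
G(27) = mex({0, 1, 2, 3, 4, 5, 6, 7}) = 8
Therefore G(27) = 8.

8


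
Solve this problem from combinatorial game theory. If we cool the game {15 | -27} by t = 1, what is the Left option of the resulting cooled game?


Original game: {15 | -27} (a switch {a | b} with a > b).
Cooling by t (for t below the temperature (a - b)/2 = 21) taxes each move by t: {a | b} cooled by t is {a - t | b + t}.
Cooling amount: t = 1
Cooled Left option: 15 - 1 = 14
Cooled Right option: -27 + 1 = -26
Cooled game: {14 | -26}
Left option = 14

14


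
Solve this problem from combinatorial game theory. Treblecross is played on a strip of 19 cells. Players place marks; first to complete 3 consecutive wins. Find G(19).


Treblecross: place X on empty cells; 3-in-a-row wins.
Playing within two cells of an existing X lets the opponent win at once, so sensible play treats the cells i-2..i+2 around each X as dead. The player left with no safe cell loses, so this is a normal-play take-away game on strips of safe cells.
Placing X at cell i (0-indexed) of a strip of k safe cells leaves independent strips of sizes max(0, i-2) and max(0, k-i-3). Hence G(k) = mex{ G(max(0,i-2)) XOR G(max(0,k-i-3)) : 0 <= i < k }, with G(0) = 0.
G(1): splits (0,0):0^0=0 -> mex({0}) = 1
G(2): splits (0,0):0^0=0 -> mex({0}) = 1
G(3): splits (0,0):0^0=0 -> mex({0}) = 1
G(4): splits (0,1):0^1=1 (0,0):0^0=0 -> mex({0, 1}) = 2
G(5): splits (0,2):0^1=1 (0,1):0^1=1 (0,0):0^0=0 -> mex({0, 1}) = 2
G(6) = mex({1}) = 0
G(7) = mex({0, 1, 2}) = 3
G(8) = mex({0, 1, 2}) = 3
G(9) = mex({0, 2}) = 1
G(10) = mex({0, 2, 3}) = 1
G(11) = mex({0, 3}) = 1
G(12) = mex({1, 3}) = 0
G(13) = mex({0, 1, 2, 3}) = 4
G(14) = mex({0, 1, 2}) = 3
G(15) = mex({0, 1, 2}) = 3
G(16) = mex({0, 1, 2, 4}) = 3
G(17) = mex({0, 1, 3, 4}) = 2
G(18) = mex({0, 1, 3, 4}) = 2
G(19) = mex({0, 1, 3, 5}) = 2
Therefore G(19) = 2.

2


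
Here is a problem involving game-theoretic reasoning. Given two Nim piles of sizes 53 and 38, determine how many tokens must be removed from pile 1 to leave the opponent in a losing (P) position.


Piles: 53 and 38
Current XOR: 53 XOR 38 = 19 (non-zero, so this is an N-position).
To make the XOR zero, we need to find a move that balances the piles.
For pile 1 (size 53): target = 53 XOR 19 = 38
We reduce pile 1 from 53 to 38.
Tokens removed: 53 - 38 = 15
Verification: 38 XOR 38 = 0

15


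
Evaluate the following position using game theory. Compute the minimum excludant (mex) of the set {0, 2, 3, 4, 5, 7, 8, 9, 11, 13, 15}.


Set = {0, 2, 3, 4, 5, 7, 8, 9, 11, 13, 15}
0 is in the set.
1 is NOT in the set. This is the mex.
mex = 1

1


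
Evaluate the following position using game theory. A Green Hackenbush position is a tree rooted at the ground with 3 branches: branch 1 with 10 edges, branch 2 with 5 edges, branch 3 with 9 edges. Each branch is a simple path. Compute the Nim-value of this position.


The tree has 3 branches from the ground vertex.
In Green Hackenbush, the Nim-value of a simple path of length k is k.
Branch 1: length 10, Nim-value = 10
Branch 2: length 5, Nim-value = 5
Branch 3: length 9, Nim-value = 9
Total Nim-value = XOR of all branch values:
0 XOR 10 = 10
10 XOR 5 = 15
15 XOR 9 = 6
Nim-value of the tree = 6

6


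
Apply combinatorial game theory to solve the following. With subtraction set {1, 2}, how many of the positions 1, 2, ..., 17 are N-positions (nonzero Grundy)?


Subtraction set S = {1, 2}, so G(n) = n mod 3.
G(n) = 0 when n is a multiple of 3.
Multiples of 3 in [1, 17]: 5
N-positions (nonzero Grundy) = 17 - 5 = 12

12


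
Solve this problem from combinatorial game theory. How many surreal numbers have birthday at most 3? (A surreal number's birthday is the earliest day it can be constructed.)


Day 0: {|} = 0 is born. Count = 1.
Day n: the number of surreal numbers born by day n is 2^(n+1) - 1.
By day 0: 2^1 - 1 = 1
By day 1: 2^2 - 1 = 3
By day 2: 2^3 - 1 = 7
By day 3: 2^4 - 1 = 15
By day 3: 15 surreal numbers.

15


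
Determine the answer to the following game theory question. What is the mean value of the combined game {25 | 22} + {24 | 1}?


G1 = {25 | 22}, G2 = {24 | 1}
Each is a switch {a | b} with numbers a > b; its mean value is (a + b)/2, and mean value is additive over game sums: m(G1 + G2) = m(G1) + m(G2).
Mean of G1 = (25 + (22))/2 = 47/2 = 47/2
Mean of G2 = (24 + (1))/2 = 25/2 = 25/2
Mean of G1 + G2 = 47/2 + 25/2 = 36

36


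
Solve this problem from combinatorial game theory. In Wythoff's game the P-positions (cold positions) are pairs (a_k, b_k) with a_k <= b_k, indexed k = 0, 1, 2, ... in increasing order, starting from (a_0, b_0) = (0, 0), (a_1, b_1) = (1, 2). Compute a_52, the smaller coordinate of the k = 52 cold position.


By Wythoff's theorem, a_k = floor(k * phi) and b_k = floor(k * phi^2) = a_k + k, where phi = (1 + sqrt(5))/2 is the golden ratio.
phi = (1 + sqrt(5))/2 = 1.618034
k = 52
k * phi = 52 * 1.618034 = 84.137767
a_52 = floor(k * phi) = 84

84


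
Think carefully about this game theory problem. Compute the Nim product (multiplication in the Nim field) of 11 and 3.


Nim multiplication is bilinear over XOR: (u XOR v) * w = (u*w) XOR (v*w).
So we split each operand into its bit components and XOR the pairwise Nim products.
11 = 1 + 2 + 8 (as XOR of powers of 2).
3 = 1 + 2 (as XOR of powers of 2).
Using the standard Nim-product table on single bits:
  2*2 = 3,   2*4 = 8,   2*8 = 12,
  4*4 = 6,   4*8 = 11,  8*8 = 13,
and  1*x = x (identity), k*l = l*k (commutative).
Pairwise Nim products:
  1 * 1 = 1
  1 * 2 = 2
  2 * 1 = 2
  2 * 2 = 3
  8 * 1 = 8
  8 * 2 = 12
XOR them: 1 XOR 2 XOR 2 XOR 3 XOR 8 XOR 12 = 6.
Result: 11 * 3 = 6 (in Nim).

6


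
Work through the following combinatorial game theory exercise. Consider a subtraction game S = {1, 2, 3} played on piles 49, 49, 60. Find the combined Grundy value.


Subtraction set: {1, 2, 3}
For this subtraction set, G(n) = n mod 4 (period = max + 1 = 4).
Pile 1 (size 49): G(49) = 49 mod 4 = 1
Pile 2 (size 49): G(49) = 49 mod 4 = 1
Pile 3 (size 60): G(60) = 60 mod 4 = 0
Total Grundy value = XOR of all: 1 XOR 1 XOR 0 = 0

0


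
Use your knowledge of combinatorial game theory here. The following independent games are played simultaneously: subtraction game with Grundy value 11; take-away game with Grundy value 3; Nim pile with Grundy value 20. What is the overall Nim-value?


By the Sprague-Grundy theorem, the Grundy value of a sum of games is the XOR of individual Grundy values.
subtraction game: Grundy value = 11. Running XOR: 0 XOR 11 = 11
take-away game: Grundy value = 3. Running XOR: 11 XOR 3 = 8
Nim pile: Grundy value = 20. Running XOR: 8 XOR 20 = 28
The combined Grundy value is 28.

28


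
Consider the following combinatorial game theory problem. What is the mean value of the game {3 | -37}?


Game = {3 | -37}, a switch {a | b} with numbers a > b.
Its thermograph has left wall a - t and right wall b + t, which meet at t = (a - b)/2, where both equal (a + b)/2. So the mast (mean value) is at (a + b)/2.
Mean = (3 + (-37))/2 = -34/2 = -17

-17


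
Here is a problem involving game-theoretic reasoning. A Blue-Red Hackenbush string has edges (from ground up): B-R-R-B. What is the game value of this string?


Edges (from ground): B-R-R-B
By Berlekamp's sign-expansion rule, a Blue-Red Hackenbush stalk has the value of the surreal number whose sign sequence is the edge sequence with B -> + and R -> -.
Sign sequence: +--+
Trace the sign expansion in the surreal number tree, starting from 0:
Edge 1: B (sign +) -> bounds (0, +inf), value = 1
Edge 2: R (sign -) -> bounds (0, 1), value = 1/2
Edge 3: R (sign -) -> bounds (0, 1/2), value = 1/4
Edge 4: B (sign +) -> bounds (1/4, 1/2), value = 3/8
Game value = 3/8

3/8


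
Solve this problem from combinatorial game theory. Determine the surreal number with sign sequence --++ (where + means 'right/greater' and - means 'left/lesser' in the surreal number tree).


Sign expansion: --++
Rule: track bounds (lo, hi), initially (-inf, +inf). On '+', the current value becomes lo and we move to the simplest number in (value, hi): value + 1 if hi = +inf, otherwise the midpoint (value + hi)/2. On '-', the current value becomes hi and we move to value - 1 if lo = -inf, otherwise the midpoint (lo + value)/2.
Start at 0.
Step 1: sign = -, move left. Bounds: (-inf, 0). Value = -1
Step 2: sign = -, move left. Bounds: (-inf, -1). Value = -2
Step 3: sign = +, move right. Bounds: (-2, -1). Value = -3/2
Step 4: sign = +, move right. Bounds: (-3/2, -1). Value = -5/4
The surreal number with sign expansion --++ is -5/4.

-5/4


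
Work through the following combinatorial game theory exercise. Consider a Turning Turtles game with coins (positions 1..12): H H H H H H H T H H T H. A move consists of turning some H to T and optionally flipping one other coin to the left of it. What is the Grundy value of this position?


Coins: H H H H H H H T H H T H
Key fact: a single head at position k behaves exactly like a Nim heap of size k (turning it to T and optionally flipping a coin at j < k corresponds to moving the heap from k to j, or to 0), and heads combine as a disjunctive sum (two heads at the same place would cancel, matching j XOR j = 0). So the Nim-value is the XOR of the 1-indexed positions of the heads.
Face-up positions (1-indexed): [1, 2, 3, 4, 5, 6, 7, 9, 10, 12]
XOR 0 with 1: 0 XOR 1 = 1
XOR 1 with 2: 1 XOR 2 = 3
XOR 3 with 3: 3 XOR 3 = 0
XOR 0 with 4: 0 XOR 4 = 4
XOR 4 with 5: 4 XOR 5 = 1
XOR 1 with 6: 1 XOR 6 = 7
XOR 7 with 7: 7 XOR 7 = 0
XOR 0 with 9: 0 XOR 9 = 9
XOR 9 with 10: 9 XOR 10 = 3
XOR 3 with 12: 3 XOR 12 = 15
Nim-value = 15

15


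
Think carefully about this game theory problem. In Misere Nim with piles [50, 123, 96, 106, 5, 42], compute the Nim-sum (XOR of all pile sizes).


We need the XOR (exclusive or) of all pile sizes.
After XOR-ing pile 1 (size 50): 0 XOR 50 = 50
After XOR-ing pile 2 (size 123): 50 XOR 123 = 73
After XOR-ing pile 3 (size 96): 73 XOR 96 = 41
After XOR-ing pile 4 (size 106): 41 XOR 106 = 67
After XOR-ing pile 5 (size 5): 67 XOR 5 = 70
After XOR-ing pile 6 (size 42): 70 XOR 42 = 108
The Nim-value of this position is 108.

108


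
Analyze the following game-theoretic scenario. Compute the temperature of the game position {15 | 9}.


The game is {15 | 9}, a switch {a | b} with numbers a > b.
Cooling {a | b} by t gives {a - t | b + t}, which stops being hot when a - t = b + t, i.e. at t = (a - b)/2. So the temperature of a switch is (a - b)/2.
Temperature = (Left option - Right option) / 2
= (15 - (9)) / 2
= 6 / 2
= 3

3


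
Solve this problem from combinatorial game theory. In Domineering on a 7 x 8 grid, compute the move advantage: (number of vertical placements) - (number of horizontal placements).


Board is 7 x 8 (rows x cols).
Left (vertical) placements: (rows-1) * cols = 6 * 8 = 48
Right (horizontal) placements: rows * (cols-1) = 7 * 7 = 49
Advantage = Left - Right = 48 - 49 = -1

-1


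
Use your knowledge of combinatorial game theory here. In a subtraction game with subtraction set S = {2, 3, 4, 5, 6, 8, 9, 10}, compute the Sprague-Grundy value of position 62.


The subtraction set is S = {2, 3, 4, 5, 6, 8, 9, 10}.
G(k) = mex{ G(k - s) : s in S, s <= k }. We compute iteratively: G(0) = 0.
G(1) = mex({}) = 0
G(2) = mex({0}) = 1
G(3) = mex({0}) = 1
G(4) = mex({0, 1}) = 2
G(5) = mex({0, 1}) = 2
G(6) = mex({0, 1, 2}) = 3
G(7) = mex({0, 1, 2}) = 3
G(8) = mex({0, 1, 2, 3}) = 4
G(9) = mex({0, 1, 2, 3}) = 4
G(10) = mex({0, 1, 2, 3, 4}) = 5
G(11) = mex({0, 1, 2, 3, 4}) = 5
G(12) = mex({1, 2, 3, 4, 5}) = 0
G(13) = mex({1, 2, 3, 4, 5}) = 0
G(14) = mex({0, 2, 3, 4, 5}) = 1
G(15) = mex({0, 2, 3, 4, 5}) = 1
G(16) = mex({0, 1, 3, 4, 5}) = 2
G(17) = mex({0, 1, 3, 4, 5}) = 2
G(18) = mex({0, 1, 2, 4, 5}) = 3
G(19) = mex({0, 1, 2, 4, 5}) = 3
G(20) = mex({0, 1, 2, 3, 5}) = 4
G(21) = mex({0, 1, 2, 3, 5}) = 4
Observe that G(12)..G(21) = 0, 0, 1, 1, 2, 2, 3, 3, 4, 4 repeats G(0)..G(9) = 0, 0, 1, 1, 2, 2, 3, 3, 4, 4.
For k >= max(S) = 10, G(k) is determined by the previous 10 values G(k-10)..G(k-1); a window of 10 consecutive values has recurred shifted by 12, so by induction G(k + 12) = G(k) for all k >= 0: the sequence is periodic from the start with period 12.
One period: G(0..11) = 0, 0, 1, 1, 2, 2, 3, 3, 4, 4, 5, 5.
62 mod 12 = 2, so G(62) = G(2) = 1.

1


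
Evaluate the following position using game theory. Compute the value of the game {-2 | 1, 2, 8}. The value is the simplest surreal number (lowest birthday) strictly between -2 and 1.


Left options: {-2}, max = -2
Right options: {1, 2, 8}, min = 1
All options are numbers and max(Left) < min(Right), so by the simplicity theorem the value is the simplest (earliest-born) number strictly between -2 and 1.
Integers -1 through 0 all lie strictly between -2 and 1.
Among integers, the simplest (lowest birthday = smallest |n|; 0 is born on day 0, +-n on day n) is 0.
No non-integer in the interval can be simpler: if x is a non-integer in the interval, then floor(x) or ceil(x) also lies in the interval (the interval contains an integer), and both are proper prefixes of x's sign expansion, i.e. born earlier. So the game value is 0.
Game value = 0

0


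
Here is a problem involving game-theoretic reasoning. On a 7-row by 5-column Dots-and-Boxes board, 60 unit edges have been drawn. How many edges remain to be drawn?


Grid: 7 x 5 boxes, i.e. 8 rows and 6 columns of dots.
Horizontal edges: (rows + 1) * cols = 8 * 5 = 40
Vertical edges: rows * (cols + 1) = 7 * 6 = 42
Total edges: 40 + 42 = 82
Edges drawn: 60
Remaining: 82 - 60 = 22

22


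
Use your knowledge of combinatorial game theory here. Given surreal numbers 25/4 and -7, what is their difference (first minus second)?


x = 25/4, y = -7
Converting to common denominator: 4
x = 25/4, y = -28/4
x - y = 25/4 - -7 = 53/4

53/4


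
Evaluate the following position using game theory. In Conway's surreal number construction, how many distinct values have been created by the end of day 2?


Day 0: {|} = 0 is born. Count = 1.
Day n: the number of surreal numbers born by day n is 2^(n+1) - 1.
By day 0: 2^1 - 1 = 1
By day 1: 2^2 - 1 = 3
By day 2: 2^3 - 1 = 7
By day 2: 7 surreal numbers.

7


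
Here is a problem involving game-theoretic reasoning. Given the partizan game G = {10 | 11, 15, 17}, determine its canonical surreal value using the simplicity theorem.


Left options: {10}, max = 10
Right options: {11, 15, 17}, min = 11
All options are numbers and max(Left) < min(Right), so by the simplicity theorem the value is the simplest (earliest-born) number strictly between 10 and 11.
No integer lies strictly between 10 and 11, so the value is the dyadic rational m/2^k in the interval with the smallest k (then m odd); search k = 1, 2, ...:
Denominator 2: 21/2 lies strictly between 10 and 11 -- found.
The simplest number in the interval is 21/2.
Game value = 21/2

21/2


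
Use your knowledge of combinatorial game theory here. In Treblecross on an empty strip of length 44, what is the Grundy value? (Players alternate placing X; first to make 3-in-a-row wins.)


Treblecross: place X on empty cells; 3-in-a-row wins.
Playing within two cells of an existing X lets the opponent win at once, so sensible play treats the cells i-2..i+2 around each X as dead. The player left with no safe cell loses, so this is a normal-play take-away game on strips of safe cells.
Placing X at cell i (0-indexed) of a strip of k safe cells leaves independent strips of sizes max(0, i-2) and max(0, k-i-3). Hence G(k) = mex{ G(max(0,i-2)) XOR G(max(0,k-i-3)) : 0 <= i < k }, with G(0) = 0.
G(1): splits (0,0):0^0=0 -> mex({0}) = 1
G(2): splits (0,0):0^0=0 -> mex({0}) = 1
G(3): splits (0,0):0^0=0 -> mex({0}) = 1
G(4): splits (0,1):0^1=1 (0,0):0^0=0 -> mex({0, 1}) = 2
G(5): splits (0,2):0^1=1 (0,1):0^1=1 (0,0):0^0=0 -> mex({0, 1}) = 2
G(6) = mex({1}) = 0
G(7) = mex({0, 1, 2}) = 3
G(8) = mex({0, 1, 2}) = 3
G(9) = mex({0, 2}) = 1
G(10) = mex({0, 2, 3}) = 1
G(11) = mex({0, 3}) = 1
G(12) = mex({1, 3}) = 0
G(13) = mex({0, 1, 2, 3}) = 4
G(14) = mex({0, 1, 2}) = 3
G(15) = mex({0, 1, 2}) = 3
G(16) = mex({0, 1, 2, 4}) = 3
G(17) = mex({0, 1, 3, 4}) = 2
G(18) = mex({0, 1, 3, 4}) = 2
G(19) = mex({0, 1, 3, 5}) = 2
G(20) = mex({0, 1, 2, 3, 5}) = 4
G(21) = mex({0, 1, 2, 3, 5}) = 4
G(22) = mex({1, 2, 6}) = 0
G(23) = mex({0, 1, 2, 3, 4, 6}) = 5
G(24) = mex({0, 1, 2, 3, 4}) = 5
G(25) = mex({0, 1, 3, 4, 7}) = 2
G(26) = mex({0, 1, 3, 4, 5, 7}) = 2
G(27) = mex({0, 1, 3, 5}) = 2
G(28) = mex({0, 1, 2, 5}) = 3
G(29) = mex({0, 1, 2, 4, 5, 6}) = 3
G(30) = mex({1, 2, 4, 6}) = 0
G(31) = mex({0, 1, 2, 3, 4, 6}) = 5
G(32) = mex({1, 2, 3, 4, 7}) = 0
G(33) = mex({0, 3, 7}) = 1
G(34) = mex({0, 2, 3, 5, 7}) = 1
G(35) = mex({0, 2, 3, 5, 6}) = 1
G(36) = mex({0, 1, 2, 5, 6}) = 3
G(37) = mex({0, 1, 2, 4, 5, 6}) = 3
G(38) = mex({0, 1, 2, 4}) = 3
G(39) = mex({0, 1, 2, 3, 4, 7}) = 5
G(40) = mex({0, 1, 2, 3, 4, 5, 7}) = 6
G(41) = mex({0, 1, 2, 3, 5, 7}) = 4
G(42) = mex({0, 1, 2, 3, 5, 6, 7}) = 4
G(43) = mex({0, 2, 3, 5, 6}) = 1
G(44) = mex({1, 2, 3, 4, 5, 6}) = 0
Therefore G(44) = 0.

0


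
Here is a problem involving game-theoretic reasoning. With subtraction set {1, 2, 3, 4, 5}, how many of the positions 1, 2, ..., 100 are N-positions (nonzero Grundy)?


Subtraction set S = {1, 2, 3, 4, 5}, so G(n) = n mod 6.
G(n) = 0 when n is a multiple of 6.
Multiples of 6 in [1, 100]: 16
N-positions (nonzero Grundy) = 100 - 16 = 84

84


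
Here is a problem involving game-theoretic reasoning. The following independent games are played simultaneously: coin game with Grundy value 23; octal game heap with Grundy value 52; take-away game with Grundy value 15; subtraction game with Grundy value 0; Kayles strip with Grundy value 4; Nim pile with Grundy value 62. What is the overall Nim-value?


By the Sprague-Grundy theorem, the Grundy value of a sum of games is the XOR of individual Grundy values.
coin game: Grundy value = 23. Running XOR: 0 XOR 23 = 23
octal game heap: Grundy value = 52. Running XOR: 23 XOR 52 = 35
take-away game: Grundy value = 15. Running XOR: 35 XOR 15 = 44
subtraction game: Grundy value = 0. Running XOR: 44 XOR 0 = 44
Kayles strip: Grundy value = 4. Running XOR: 44 XOR 4 = 40
Nim pile: Grundy value = 62. Running XOR: 40 XOR 62 = 22
The combined Grundy value is 22.

22


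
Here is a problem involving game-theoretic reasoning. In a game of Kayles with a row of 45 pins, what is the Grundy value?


Kayles: a move removes 1 or 2 adjacent pins from a contiguous row.
Removing pins from a row of k leaves two independent rows (a, b) with a + b = k - 1 (one pin) or a + b = k - 2 (two pins); an end removal gives a = 0.
By Sprague-Grundy, G(k) = mex{ G(a) XOR G(b) } over all these splits. G(0) = 0.
G(1): splits (0,0):0^0=0 -> mex({0}) = 1
G(2): splits (0,1):0^1=1 (0,0):0^0=0 -> mex({0, 1}) = 2
G(3): splits (0,2):0^2=2 (1,1):1^1=0 (0,1):0^1=1 -> mex({0, 1, 2}) = 3
G(4): splits (0,3):0^3=3 (1,2):1^2=3 (0,2):0^2=2 (1,1):1^1=0 -> mex({0, 2, 3}) = 1
G(5): splits (0,4):0^1=1 (1,3):1^3=2 (2,2):2^2=0 (0,3):0^3=3 (1,2):1^2=3 -> mex({0, 1, 2, 3}) = 4
G(6) = mex({0, 1, 2, 4}) = 3
G(7) = mex({0, 1, 3, 4, 5}) = 2
G(8) = mex({0, 2, 3, 5, 6}) = 1
G(9) = mex({0, 1, 2, 3, 6, 7}) = 4
G(10) = mex({0, 1, 3, 4, 5, 7}) = 2
G(11) = mex({0, 1, 2, 3, 4, 5}) = 6
G(12) = mex({0, 1, 2, 3, 5, 6, 7}) = 4
G(13) = mex({0, 2, 3, 4, 6, 7}) = 1
G(14) = mex({0, 1, 4, 5, 6, 7}) = 2
G(15) = mex({0, 1, 2, 3, 4, 5, 6}) = 7
G(16) = mex({0, 2, 3, 5, 6, 7}) = 1
G(17) = mex({0, 1, 2, 3, 5, 6, 7}) = 4
G(18) = mex({0, 1, 2, 4, 5, 6}) = 3
G(19) = mex({0, 1, 3, 4, 5, 7}) = 2
G(20) = mex({0, 2, 3, 4, 5, 6, 7}) = 1
G(21) = mex({0, 1, 2, 3, 5, 6, 7}) = 4
G(22) = mex({0, 1, 2, 3, 4, 5, 7}) = 6
G(23) = mex({0, 1, 2, 3, 4, 5, 6}) = 7
G(24) = mex({0, 1, 2, 3, 5, 6, 7}) = 4
G(25) = mex({0, 2, 3, 4, 6, 7}) = 1
G(26) = mex({0, 1, 3, 4, 5, 6, 7}) = 2
G(27) = mex({0, 1, 2, 3, 4, 5, 6, 7}) = 8
G(28) = mex({0, 1, 2, 3, 4, 6, 7, 8}) = 5
G(29) = mex({0, 1, 2, 3, 5, 6, 7, 8, 9}) = 4
G(30) = mex({0, 1, 2, 3, 4, 5, 6, 9, 10}) = 7
G(31) = mex({0, 1, 3, 4, 5, 7, 10, 11}) = 2
G(32) = mex({0, 2, 3, 4, 5, 6, 7, 9, 11}) = 1
G(33) = mex({0, 1, 2, 3, 4, 5, 6, 7, 9, 12}) = 8
G(34) = mex({0, 1, 2, 3, 4, 5, 7, 8, 11, 12}) = 6
G(35) = mex({0, 1, 2, 3, 4, 5, 6, 8, 9, 10, 11}) = 7
G(36) = mex({0, 1, 2, 3, 5, 6, 7, 9, 10}) = 4
G(37) = mex({0, 2, 3, 4, 6, 7, 9, 10, 11, 12}) = 1
G(38) = mex({0, 1, 3, 4, 5, 6, 7, 9, 10, 11, 12}) = 2
G(39) = mex({0, 1, 2, 4, 5, 6, 7, 9, 10, 12, 14}) = 3
G(40) = mex({0, 2, 3, 4, 6, 7, 11, 12, 14}) = 1
G(41) = mex({0, 1, 2, 3, 5, 6, 7, 9, 10, 11, 12}) = 4
G(42) = mex({0, 1, 2, 3, 4, 5, 6, 9, 10}) = 7
G(43) = mex({0, 1, 3, 4, 5, 7, 9, 10, 12, 15}) = 2
G(44) = mex({0, 2, 3, 4, 5, 6, 7, 9, 10, 12, 15}) = 1
G(45) = mex({0, 1, 2, 3, 4, 5, 6, 7, 9, 10, 12, 14}) = 8
Therefore G(45) = 8.

8


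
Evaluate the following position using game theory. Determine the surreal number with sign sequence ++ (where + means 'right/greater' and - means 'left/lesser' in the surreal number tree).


Sign expansion: ++
Rule: track bounds (lo, hi), initially (-inf, +inf). On '+', the current value becomes lo and we move to the simplest number in (value, hi): value + 1 if hi = +inf, otherwise the midpoint (value + hi)/2. On '-', the current value becomes hi and we move to value - 1 if lo = -inf, otherwise the midpoint (lo + value)/2.
Start at 0.
Step 1: sign = +, move right. Bounds: (0, +inf). Value = 1
Step 2: sign = +, move right. Bounds: (1, +inf). Value = 2
The surreal number with sign expansion ++ is 2.

2


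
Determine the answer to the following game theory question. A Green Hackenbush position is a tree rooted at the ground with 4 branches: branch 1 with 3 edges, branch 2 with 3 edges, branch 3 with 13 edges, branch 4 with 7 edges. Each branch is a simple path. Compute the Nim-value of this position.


The tree has 4 branches from the ground vertex.
In Green Hackenbush, the Nim-value of a simple path of length k is k.
Branch 1: length 3, Nim-value = 3
Branch 2: length 3, Nim-value = 3
Branch 3: length 13, Nim-value = 13
Branch 4: length 7, Nim-value = 7
Total Nim-value = XOR of all branch values:
0 XOR 3 = 3
3 XOR 3 = 0
0 XOR 13 = 13
13 XOR 7 = 10
Nim-value of the tree = 10

10


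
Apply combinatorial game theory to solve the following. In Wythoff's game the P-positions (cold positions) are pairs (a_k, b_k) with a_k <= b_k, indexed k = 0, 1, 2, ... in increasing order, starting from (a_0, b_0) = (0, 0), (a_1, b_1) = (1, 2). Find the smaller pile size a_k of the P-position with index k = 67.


By Wythoff's theorem, a_k = floor(k * phi) and b_k = floor(k * phi^2) = a_k + k, where phi = (1 + sqrt(5))/2 is the golden ratio.
phi = (1 + sqrt(5))/2 = 1.618034
k = 67
k * phi = 67 * 1.618034 = 108.408277
a_67 = floor(k * phi) = 108

108


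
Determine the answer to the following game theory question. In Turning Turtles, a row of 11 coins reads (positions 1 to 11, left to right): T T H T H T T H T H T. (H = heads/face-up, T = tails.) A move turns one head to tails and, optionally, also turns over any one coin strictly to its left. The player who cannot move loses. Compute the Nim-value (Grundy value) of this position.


Coins: T T H T H T T H T H T
Key fact: a single head at position k behaves exactly like a Nim heap of size k (turning it to T and optionally flipping a coin at j < k corresponds to moving the heap from k to j, or to 0), and heads combine as a disjunctive sum (two heads at the same place would cancel, matching j XOR j = 0). So the Nim-value is the XOR of the 1-indexed positions of the heads.
Face-up positions (1-indexed): [3, 5, 8, 10]
XOR 0 with 3: 0 XOR 3 = 3
XOR 3 with 5: 3 XOR 5 = 6
XOR 6 with 8: 6 XOR 8 = 14
XOR 14 with 10: 14 XOR 10 = 4
Nim-value = 4

4


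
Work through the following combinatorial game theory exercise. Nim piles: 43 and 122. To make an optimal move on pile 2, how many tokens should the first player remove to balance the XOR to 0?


Piles: 43 and 122
Current XOR: 43 XOR 122 = 81 (non-zero, so this is an N-position).
To make the XOR zero, we need to find a move that balances the piles.
For pile 2 (size 122): target = 122 XOR 81 = 43
We reduce pile 2 from 122 to 43.
Tokens removed: 122 - 43 = 79
Verification: 43 XOR 43 = 0

79


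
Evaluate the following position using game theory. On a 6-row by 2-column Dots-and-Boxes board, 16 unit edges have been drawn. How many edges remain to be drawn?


Grid: 6 x 2 boxes, i.e. 7 rows and 3 columns of dots.
Horizontal edges: (rows + 1) * cols = 7 * 2 = 14
Vertical edges: rows * (cols + 1) = 6 * 3 = 18
Total edges: 14 + 18 = 32
Edges drawn: 16
Remaining: 32 - 16 = 16

16


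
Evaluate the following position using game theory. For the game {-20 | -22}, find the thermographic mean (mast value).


Game = {-20 | -22}, a switch {a | b} with numbers a > b.
Its thermograph has left wall a - t and right wall b + t, which meet at t = (a - b)/2, where both equal (a + b)/2. So the mast (mean value) is at (a + b)/2.
Mean = (-20 + (-22))/2 = -42/2 = -21

-21


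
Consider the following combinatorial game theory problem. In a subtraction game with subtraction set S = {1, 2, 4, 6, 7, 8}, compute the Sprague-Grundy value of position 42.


The subtraction set is S = {1, 2, 4, 6, 7, 8}.
G(k) = mex{ G(k - s) : s in S, s <= k }. We compute iteratively: G(0) = 0.
G(1) = mex({0}) = 1
G(2) = mex({0, 1}) = 2
G(3) = mex({1, 2}) = 0
G(4) = mex({0, 2}) = 1
G(5) = mex({0, 1}) = 2
G(6) = mex({0, 1, 2}) = 3
G(7) = mex({0, 1, 2, 3}) = 4
G(8) = mex({0, 1, 2, 3, 4}) = 5
G(9) = mex({0, 1, 2, 4, 5}) = 3
G(10) = mex({0, 1, 2, 3, 5}) = 4
G(11) = mex({0, 1, 2, 3, 4}) = 5
G(12) = mex({1, 2, 3, 4, 5}) = 0
G(13) = mex({0, 2, 3, 4, 5}) = 1
G(14) = mex({0, 1, 3, 4, 5}) = 2
G(15) = mex({1, 2, 3, 4, 5}) = 0
G(16) = mex({0, 2, 3, 4, 5}) = 1
G(17) = mex({0, 1, 3, 4, 5}) = 2
G(18) = mex({0, 1, 2, 4, 5}) = 3
G(19) = mex({0, 1, 2, 3, 5}) = 4
Observe that G(12)..G(19) = 0, 1, 2, 0, 1, 2, 3, 4 repeats G(0)..G(7) = 0, 1, 2, 0, 1, 2, 3, 4.
For k >= max(S) = 8, G(k) is determined by the previous 8 values G(k-8)..G(k-1); a window of 8 consecutive values has recurred shifted by 12, so by induction G(k + 12) = G(k) for all k >= 0: the sequence is periodic from the start with period 12.
One period: G(0..11) = 0, 1, 2, 0, 1, 2, 3, 4, 5, 3, 4, 5.
42 mod 12 = 6, so G(42) = G(6) = 3.

3


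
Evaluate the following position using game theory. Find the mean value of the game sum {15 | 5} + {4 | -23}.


G1 = {15 | 5}, G2 = {4 | -23}
Each is a switch {a | b} with numbers a > b; its mean value is (a + b)/2, and mean value is additive over game sums: m(G1 + G2) = m(G1) + m(G2).
Mean of G1 = (15 + (5))/2 = 20/2 = 10
Mean of G2 = (4 + (-23))/2 = -19/2 = -19/2
Mean of G1 + G2 = 10 + -19/2 = 1/2

1/2


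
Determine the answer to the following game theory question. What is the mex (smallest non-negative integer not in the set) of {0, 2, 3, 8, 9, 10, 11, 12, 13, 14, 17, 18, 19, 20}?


Set = {0, 2, 3, 8, 9, 10, 11, 12, 13, 14, 17, 18, 19, 20}
0 is in the set.
1 is NOT in the set. This is the mex.
mex = 1

1


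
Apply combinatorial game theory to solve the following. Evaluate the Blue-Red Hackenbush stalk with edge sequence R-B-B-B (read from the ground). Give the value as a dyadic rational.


Edges (from ground): R-B-B-B
By Berlekamp's sign-expansion rule, a Blue-Red Hackenbush stalk has the value of the surreal number whose sign sequence is the edge sequence with B -> + and R -> -.
Sign sequence: -+++
Trace the sign expansion in the surreal number tree, starting from 0:
Edge 1: R (sign -) -> bounds (-inf, 0), value = -1
Edge 2: B (sign +) -> bounds (-1, 0), value = -1/2
Edge 3: B (sign +) -> bounds (-1/2, 0), value = -1/4
Edge 4: B (sign +) -> bounds (-1/4, 0), value = -1/8
Game value = -1/8

-1/8


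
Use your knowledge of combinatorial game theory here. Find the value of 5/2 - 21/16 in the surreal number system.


x = 5/2, y = 21/16
Converting to common denominator: 16
x = 40/16, y = 21/16
x - y = 5/2 - 21/16 = 19/16

19/16


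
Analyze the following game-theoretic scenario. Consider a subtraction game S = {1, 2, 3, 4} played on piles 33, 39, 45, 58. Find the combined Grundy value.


Subtraction set: {1, 2, 3, 4}
For this subtraction set, G(n) = n mod 5 (period = max + 1 = 5).
Pile 1 (size 33): G(33) = 33 mod 5 = 3
Pile 2 (size 39): G(39) = 39 mod 5 = 4
Pile 3 (size 45): G(45) = 45 mod 5 = 0
Pile 4 (size 58): G(58) = 58 mod 5 = 3
Total Grundy value = XOR of all: 3 XOR 4 XOR 0 XOR 3 = 4

4


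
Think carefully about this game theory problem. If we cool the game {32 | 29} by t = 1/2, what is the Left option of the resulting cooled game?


Original game: {32 | 29} (a switch {a | b} with a > b).
Cooling by t (for t below the temperature (a - b)/2 = 3/2) taxes each move by t: {a | b} cooled by t is {a - t | b + t}.
Cooling amount: t = 1/2
Cooled Left option: 32 - 1/2 = 63/2
Cooled Right option: 29 + 1/2 = 59/2
Cooled game: {63/2 | 59/2}
Left option = 63/2

63/2


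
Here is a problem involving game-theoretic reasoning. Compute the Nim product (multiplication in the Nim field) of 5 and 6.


Nim multiplication is bilinear over XOR: (u XOR v) * w = (u*w) XOR (v*w).
So we split each operand into its bit components and XOR the pairwise Nim products.
5 = 1 + 4 (as XOR of powers of 2).
6 = 2 + 4 (as XOR of powers of 2).
Using the standard Nim-product table on single bits:
  2*2 = 3,   2*4 = 8,   2*8 = 12,
  4*4 = 6,   4*8 = 11,  8*8 = 13,
and  1*x = x (identity), k*l = l*k (commutative).
Pairwise Nim products:
  1 * 2 = 2
  1 * 4 = 4
  4 * 2 = 8
  4 * 4 = 6
XOR them: 2 XOR 4 XOR 8 XOR 6 = 8.
Result: 5 * 6 = 8 (in Nim).

8


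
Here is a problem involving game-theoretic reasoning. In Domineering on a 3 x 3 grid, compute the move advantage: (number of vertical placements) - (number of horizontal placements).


Board is 3 x 3 (rows x cols).
Left (vertical) placements: (rows-1) * cols = 2 * 3 = 6
Right (horizontal) placements: rows * (cols-1) = 3 * 2 = 6
Advantage = Left - Right = 6 - 6 = 0

0


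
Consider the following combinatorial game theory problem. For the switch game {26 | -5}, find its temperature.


The game is {26 | -5}, a switch {a | b} with numbers a > b.
Cooling {a | b} by t gives {a - t | b + t}, which stops being hot when a - t = b + t, i.e. at t = (a - b)/2. So the temperature of a switch is (a - b)/2.
Temperature = (Left option - Right option) / 2
= (26 - (-5)) / 2
= 31 / 2
= 31/2

31/2


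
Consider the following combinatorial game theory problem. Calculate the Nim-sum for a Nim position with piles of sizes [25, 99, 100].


We need the XOR (exclusive or) of all pile sizes.
After XOR-ing pile 1 (size 25): 0 XOR 25 = 25
After XOR-ing pile 2 (size 99): 25 XOR 99 = 122
After XOR-ing pile 3 (size 100): 122 XOR 100 = 30
The Nim-value of this position is 30.

30


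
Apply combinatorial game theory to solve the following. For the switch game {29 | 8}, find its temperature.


The game is {29 | 8}, a switch {a | b} with numbers a > b.
Cooling {a | b} by t gives {a - t | b + t}, which stops being hot when a - t = b + t, i.e. at t = (a - b)/2. So the temperature of a switch is (a - b)/2.
Temperature = (Left option - Right option) / 2
= (29 - (8)) / 2
= 21 / 2
= 21/2

21/2


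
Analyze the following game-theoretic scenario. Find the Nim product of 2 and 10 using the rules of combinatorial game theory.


Nim multiplication is bilinear over XOR: (u XOR v) * w = (u*w) XOR (v*w).
So we split each operand into its bit components and XOR the pairwise Nim products.
2 = 2 (as XOR of powers of 2).
10 = 2 + 8 (as XOR of powers of 2).
Using the standard Nim-product table on single bits:
  2*2 = 3,   2*4 = 8,   2*8 = 12,
  4*4 = 6,   4*8 = 11,  8*8 = 13,
and  1*x = x (identity), k*l = l*k (commutative).
Pairwise Nim products:
  2 * 2 = 3
  2 * 8 = 12
XOR them: 3 XOR 12 = 15.
Result: 2 * 10 = 15 (in Nim).

15


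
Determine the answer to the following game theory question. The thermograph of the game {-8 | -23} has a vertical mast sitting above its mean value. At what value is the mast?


Game = {-8 | -23}, a switch {a | b} with numbers a > b.
Its thermograph has left wall a - t and right wall b + t, which meet at t = (a - b)/2, where both equal (a + b)/2. So the mast (mean value) is at (a + b)/2.
Mean = (-8 + (-23))/2 = -31/2 = -31/2

-31/2


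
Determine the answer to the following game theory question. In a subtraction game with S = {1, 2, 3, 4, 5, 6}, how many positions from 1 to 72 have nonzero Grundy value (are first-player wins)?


Subtraction set S = {1, 2, 3, 4, 5, 6}, so G(n) = n mod 7.
G(n) = 0 when n is a multiple of 7.
Multiples of 7 in [1, 72]: 10
N-positions (nonzero Grundy) = 72 - 10 = 62

62


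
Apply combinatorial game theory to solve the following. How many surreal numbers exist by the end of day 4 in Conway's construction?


Day 0: {|} = 0 is born. Count = 1.
Day n: the number of surreal numbers born by day n is 2^(n+1) - 1.
By day 0: 2^1 - 1 = 1
By day 1: 2^2 - 1 = 3
By day 2: 2^3 - 1 = 7
By day 3: 2^4 - 1 = 15
By day 4: 2^5 - 1 = 31
By day 4: 31 surreal numbers.

31


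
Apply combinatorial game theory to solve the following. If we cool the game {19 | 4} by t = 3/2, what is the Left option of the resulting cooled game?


Original game: {19 | 4} (a switch {a | b} with a > b).
Cooling by t (for t below the temperature (a - b)/2 = 15/2) taxes each move by t: {a | b} cooled by t is {a - t | b + t}.
Cooling amount: t = 3/2
Cooled Left option: 19 - 3/2 = 35/2
Cooled Right option: 4 + 3/2 = 11/2
Cooled game: {35/2 | 11/2}
Left option = 35/2

35/2


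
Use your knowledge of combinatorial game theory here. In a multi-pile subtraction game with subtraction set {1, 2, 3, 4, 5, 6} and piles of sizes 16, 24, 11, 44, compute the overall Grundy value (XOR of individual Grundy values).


Subtraction set: {1, 2, 3, 4, 5, 6}
For this subtraction set, G(n) = n mod 7 (period = max + 1 = 7).
Pile 1 (size 16): G(16) = 16 mod 7 = 2
Pile 2 (size 24): G(24) = 24 mod 7 = 3
Pile 3 (size 11): G(11) = 11 mod 7 = 4
Pile 4 (size 44): G(44) = 44 mod 7 = 2
Total Grundy value = XOR of all: 2 XOR 3 XOR 4 XOR 2 = 7

7


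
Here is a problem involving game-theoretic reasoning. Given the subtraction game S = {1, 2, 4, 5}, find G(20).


The subtraction set is S = {1, 2, 4, 5}.
G(k) = mex{ G(k - s) : s in S, s <= k }. We compute iteratively: G(0) = 0.
G(1) = mex({0}) = 1
G(2) = mex({0, 1}) = 2
G(3) = mex({1, 2}) = 0
G(4) = mex({0, 2}) = 1
G(5) = mex({0, 1}) = 2
G(6) = mex({1, 2}) = 0
G(7) = mex({0, 2}) = 1
Observe that G(3)..G(7) = 0, 1, 2, 0, 1 repeats G(0)..G(4) = 0, 1, 2, 0, 1.
For k >= max(S) = 5, G(k) is determined by the previous 5 values G(k-5)..G(k-1); a window of 5 consecutive values has recurred shifted by 3, so by induction G(k + 3) = G(k) for all k >= 0: the sequence is periodic from the start with period 3.
One period: G(0..2) = 0, 1, 2.
20 mod 3 = 2, so G(20) = G(2) = 2.

2


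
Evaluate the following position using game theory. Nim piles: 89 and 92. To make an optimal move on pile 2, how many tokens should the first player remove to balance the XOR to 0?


Piles: 89 and 92
Current XOR: 89 XOR 92 = 5 (non-zero, so this is an N-position).
To make the XOR zero, we need to find a move that balances the piles.
For pile 2 (size 92): target = 92 XOR 5 = 89
We reduce pile 2 from 92 to 89.
Tokens removed: 92 - 89 = 3
Verification: 89 XOR 89 = 0

3


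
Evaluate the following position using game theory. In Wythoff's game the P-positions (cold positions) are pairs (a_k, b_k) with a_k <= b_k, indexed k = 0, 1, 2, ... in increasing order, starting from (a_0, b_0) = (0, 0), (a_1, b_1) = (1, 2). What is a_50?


By Wythoff's theorem, a_k = floor(k * phi) and b_k = floor(k * phi^2) = a_k + k, where phi = (1 + sqrt(5))/2 is the golden ratio.
phi = (1 + sqrt(5))/2 = 1.618034
k = 50
k * phi = 50 * 1.618034 = 80.901699
a_50 = floor(k * phi) = 80

80


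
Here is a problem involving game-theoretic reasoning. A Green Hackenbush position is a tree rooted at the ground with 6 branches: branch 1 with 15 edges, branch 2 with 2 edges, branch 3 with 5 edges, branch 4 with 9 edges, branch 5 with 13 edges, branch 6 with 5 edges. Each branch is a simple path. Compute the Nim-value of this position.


The tree has 6 branches from the ground vertex.
In Green Hackenbush, the Nim-value of a simple path of length k is k.
Branch 1: length 15, Nim-value = 15
Branch 2: length 2, Nim-value = 2
Branch 3: length 5, Nim-value = 5
Branch 4: length 9, Nim-value = 9
Branch 5: length 13, Nim-value = 13
Branch 6: length 5, Nim-value = 5
Total Nim-value = XOR of all branch values:
0 XOR 15 = 15
15 XOR 2 = 13
13 XOR 5 = 8
8 XOR 9 = 1
1 XOR 13 = 12
12 XOR 5 = 9
Nim-value of the tree = 9

9
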